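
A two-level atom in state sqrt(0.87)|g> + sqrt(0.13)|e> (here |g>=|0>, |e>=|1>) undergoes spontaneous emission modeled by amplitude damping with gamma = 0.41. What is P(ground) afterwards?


For amplitude damping with parameter gamma on state sqrt(a)|0> + sqrt(b)|1>:
alpha^2 = 0.87, beta^2 = 0.13
P(|0>) = alpha^2 + gamma * beta^2
= 0.87 + 0.41 * 0.13
= 0.87 + 0.0533
= 0.9233

0.9233


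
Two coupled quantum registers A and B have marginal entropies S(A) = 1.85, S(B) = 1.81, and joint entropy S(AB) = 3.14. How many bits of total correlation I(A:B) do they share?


I(A:B) = S(A) + S(B) - S(AB)
= 1.85 + 1.81 - 3.14
= 0.5200

0.5200


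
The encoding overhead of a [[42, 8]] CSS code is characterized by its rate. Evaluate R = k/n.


Code rate R = k/n
= 8/42
= 0.1905

0.1905


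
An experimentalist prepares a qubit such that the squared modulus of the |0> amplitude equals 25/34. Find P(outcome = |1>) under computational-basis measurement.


|alpha|^2 = 25/34 = 0.7353
|beta|^2 = 1 - 25/34 = 9/34 = 0.2647
P(|1>) = |beta|^2 = 0.2647

0.2647


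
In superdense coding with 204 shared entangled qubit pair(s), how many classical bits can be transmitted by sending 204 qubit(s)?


Superdense coding allows 2 classical bits per shared entangled pair.
204 pair(s) -> 2 * 204 = 408 classical bits

408


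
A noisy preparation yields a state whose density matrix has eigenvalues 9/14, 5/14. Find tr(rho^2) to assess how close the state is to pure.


tr(rho^2) = sum of eigenvalues squared
= (9/14)^2 + (5/14)^2
= (81 + 25) / 196
= 106/196
= 0.5408

0.5408


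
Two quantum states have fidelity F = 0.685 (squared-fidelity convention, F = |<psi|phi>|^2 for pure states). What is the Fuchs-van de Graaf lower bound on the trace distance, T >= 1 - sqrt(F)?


Fuchs-van de Graaf (squared-fidelity convention): 1 - sqrt(F) <= T <= sqrt(1 - F).
Lower bound: T >= 1 - sqrt(F)
sqrt(F) = sqrt(0.685) = 0.8276
T >= 1 - 0.8276
T >= 0.1724

0.1724


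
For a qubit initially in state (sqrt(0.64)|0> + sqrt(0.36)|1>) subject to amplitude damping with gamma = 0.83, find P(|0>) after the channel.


For amplitude damping with parameter gamma on state sqrt(a)|0> + sqrt(b)|1>:
alpha^2 = 0.64, beta^2 = 0.36
P(|0>) = alpha^2 + gamma * beta^2
= 0.64 + 0.83 * 0.36
= 0.64 + 0.2988
= 0.9388

0.9388


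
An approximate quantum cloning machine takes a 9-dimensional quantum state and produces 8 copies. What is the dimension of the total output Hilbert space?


Output space = H^(tensor 8) where dim(H) = 9
dim = 9^8
= 81 (after 2 factors)
= 729 (after 3 factors)
= 6561 (after 4 factors)
= 59049 (after 5 factors)
= 531441 (after 6 factors)
= 4782969 (after 7 factors)
= 43046721 (after 8 factors)
= 43046721

43046721


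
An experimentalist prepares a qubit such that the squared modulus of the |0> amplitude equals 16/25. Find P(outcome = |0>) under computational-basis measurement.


|alpha|^2 = 16/25 = 0.6400
|beta|^2 = 1 - 16/25 = 9/25 = 0.3600
P(|0>) = |alpha|^2 = 0.6400

0.6400


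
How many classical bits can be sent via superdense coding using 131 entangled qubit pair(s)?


Superdense coding allows 2 classical bits per shared entangled pair.
131 pair(s) -> 2 * 131 = 262 classical bits

262


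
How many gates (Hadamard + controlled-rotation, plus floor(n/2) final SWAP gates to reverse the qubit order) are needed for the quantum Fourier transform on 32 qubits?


Hadamard gates: 32
Controlled rotations: n*(n-1)/2 = 32*31/2 = 496
SWAP gates: floor(n/2) = floor(32/2) = 16
Total = 32 + 496 + 16
= 544

544


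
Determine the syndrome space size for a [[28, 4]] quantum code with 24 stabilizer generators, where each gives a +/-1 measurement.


Each stabilizer generator gives a binary (+1 or -1) measurement outcome.
With 24 independent generators:
Total syndromes = 2^24
= 16777216

16777216


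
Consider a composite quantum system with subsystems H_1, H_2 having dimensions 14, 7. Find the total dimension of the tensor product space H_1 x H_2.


dim(H_1 x H_2) = 14 * 7
= 98

98


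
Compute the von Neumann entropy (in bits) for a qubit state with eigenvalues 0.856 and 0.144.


S = -p*log2(p) - (1-p)*log2(1-p)
p = 0.8560, 1-p = 0.1440
= -0.8560 * log2(0.8560) - 0.1440 * log2(0.1440)
= -(-0.1920) - (-0.4026)
= 0.5946

0.5946


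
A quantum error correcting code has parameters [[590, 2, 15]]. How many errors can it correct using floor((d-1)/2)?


Code parameters: [[590, 2, 15]], distance d = 15.
Number of correctable errors = floor((d-1)/2)
= floor((15 - 1)/2)
= floor(14/2)
= 7

7


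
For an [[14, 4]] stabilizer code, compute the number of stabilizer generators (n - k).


For an [[n,k]] stabilizer code:
Number of stabilizer generators = n - k
= 14 - 4
= 10

10


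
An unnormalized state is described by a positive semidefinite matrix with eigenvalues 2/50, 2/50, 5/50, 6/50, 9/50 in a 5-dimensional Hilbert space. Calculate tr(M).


tr(M) = sum of eigenvalues
= 2/50 + 2/50 + 5/50 + 6/50 + 9/50
= 24/50
= 0.4800

0.4800


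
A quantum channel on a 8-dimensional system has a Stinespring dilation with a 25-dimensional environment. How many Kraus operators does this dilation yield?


Tracing out the environment in an orthonormal basis {|i>_E} gives Kraus operators K_i = <i|_E U |0>_E.
Number of Kraus operators = dim(H_env) = d_env
= 25

25


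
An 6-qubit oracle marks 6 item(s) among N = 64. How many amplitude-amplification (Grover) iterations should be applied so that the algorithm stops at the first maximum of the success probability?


After j Grover iterations the success probability is P(j) = sin^2((2j+1)*theta), where sin(theta) = sqrt(k/N).
N = 2^6 = 64, k = 6
sin(theta) = sqrt(k/N) = 0.3061862178
theta = arcsin(sqrt(k/N)) = 0.3111842443 rad
P(j) reaches its first maximum when (2j+1)*theta is as close as possible to pi/2, i.e. j = round(pi/(4*theta) - 1/2).
pi/(4*theta) - 1/2 = 2.0239
(For comparison, the common estimate pi/4 * sqrt(N/k) = 2.5651; the exact maximiser is used here.)
Optimal iterations = 2

2


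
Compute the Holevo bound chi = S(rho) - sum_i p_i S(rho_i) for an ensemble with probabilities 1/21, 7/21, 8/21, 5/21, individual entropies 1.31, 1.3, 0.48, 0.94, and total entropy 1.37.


chi = S(rho) - sum_i p_i * S(rho_i)
Weighted entropy = 1/21 * 1.31 + 7/21 * 1.3 + 8/21 * 0.48 + 5/21 * 0.94
= 0.9024
chi = 1.37 - 0.9024
= 0.4676

0.4676


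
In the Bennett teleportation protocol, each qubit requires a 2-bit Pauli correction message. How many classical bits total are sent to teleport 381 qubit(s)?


Quantum teleportation requires 2 classical bits per qubit teleported.
381 qubit(s) -> 2 * 381 = 762 classical bits

762


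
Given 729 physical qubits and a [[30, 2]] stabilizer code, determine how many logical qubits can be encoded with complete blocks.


Each code block uses 30 physical qubits for 2 logical qubit(s).
Number of complete blocks = floor(729 / 30) = 24
Logical qubits = 24 * 2
= 48

48


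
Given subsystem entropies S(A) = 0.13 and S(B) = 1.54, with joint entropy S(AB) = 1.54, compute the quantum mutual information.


I(A:B) = S(A) + S(B) - S(AB)
= 0.13 + 1.54 - 1.54
= 0.1300

0.1300


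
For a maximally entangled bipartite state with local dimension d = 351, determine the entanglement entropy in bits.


For a maximally entangled state in d x d:
S = log2(d) = log2(351)
= 8.4553

8.4553


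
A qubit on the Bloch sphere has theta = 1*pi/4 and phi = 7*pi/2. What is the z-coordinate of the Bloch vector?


theta = 0.7854, phi = 10.9956
r_z = cos(theta) = 0.7071

0.7071


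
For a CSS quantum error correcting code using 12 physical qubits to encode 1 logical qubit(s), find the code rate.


Code rate R = k/n
= 1/12
= 0.0833

0.0833


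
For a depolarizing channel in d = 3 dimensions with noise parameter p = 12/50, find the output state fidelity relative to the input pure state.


F = (1-p) + p/d
= (1 - 0.2400) + 0.2400/3
= 0.7600 + 0.0800
= 0.8400

0.8400


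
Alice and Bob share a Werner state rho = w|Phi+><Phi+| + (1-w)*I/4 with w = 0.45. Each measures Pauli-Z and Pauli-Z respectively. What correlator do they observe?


|Phi+> = (|00> + |11>)/sqrt(2)
For the pure Bell state, <Z_A Z_B> = +1 (Bell-state Pauli correlator).
The maximally-mixed part I/4 has tr(I/4 * P tensor P) = 0 for any traceless Pauli P.
So <Z_A Z_B>_rho = w * (+1) + (1 - w) * 0
= 0.45 * (+1)
= 0.4500

0.4500


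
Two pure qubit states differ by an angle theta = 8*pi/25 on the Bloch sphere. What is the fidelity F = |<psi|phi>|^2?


For states separated by angle theta on Bloch sphere:
F = cos^2(theta/2)
theta = 8*pi/25 = 1.0053
theta/2 = 0.5027
cos(theta/2) = 0.8763
F = 0.7679

0.7679


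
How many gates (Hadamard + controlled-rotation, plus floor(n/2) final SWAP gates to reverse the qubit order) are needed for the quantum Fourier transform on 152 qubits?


Hadamard gates: 152
Controlled rotations: n*(n-1)/2 = 152*151/2 = 11476
SWAP gates: floor(n/2) = floor(152/2) = 76
Total = 152 + 11476 + 76
= 11704

11704


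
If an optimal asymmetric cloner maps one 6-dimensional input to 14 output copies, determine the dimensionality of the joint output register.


Output space = H^(tensor 14) where dim(H) = 6
dim = 6^14
= 36 (after 2 factors)
= 216 (after 3 factors)
= 1296 (after 4 factors)
= 7776 (after 5 factors)
= 46656 (after 6 factors)
= 279936 (after 7 factors)
= 1679616 (after 8 factors)
= 10077696 (after 9 factors)
= 60466176 (after 10 factors)
= 362797056 (after 11 factors)
= 2176782336 (after 12 factors)
= 13060694016 (after 13 factors)
= 78364164096 (after 14 factors)
= 78364164096

78364164096


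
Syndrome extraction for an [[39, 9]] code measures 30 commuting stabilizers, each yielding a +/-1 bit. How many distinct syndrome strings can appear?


Each stabilizer generator gives a binary (+1 or -1) measurement outcome.
With 30 independent generators:
Total syndromes = 2^30
= 1073741824

1073741824


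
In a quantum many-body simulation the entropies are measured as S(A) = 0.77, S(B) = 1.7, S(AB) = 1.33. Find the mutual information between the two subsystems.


I(A:B) = S(A) + S(B) - S(AB)
= 0.77 + 1.7 - 1.33
= 1.1400

1.1400


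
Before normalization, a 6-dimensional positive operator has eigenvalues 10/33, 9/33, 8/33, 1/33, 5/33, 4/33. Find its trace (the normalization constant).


tr(M) = sum of eigenvalues
= 10/33 + 9/33 + 8/33 + 1/33 + 5/33 + 4/33
= 37/33
= 1.1212

1.1212


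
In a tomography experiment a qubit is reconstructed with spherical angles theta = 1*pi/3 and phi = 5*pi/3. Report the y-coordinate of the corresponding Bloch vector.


theta = 1.0472, phi = 5.2360
r_y = sin(theta)*sin(phi) = 0.8660 * -0.8660
r_y = -0.7500

-0.7500


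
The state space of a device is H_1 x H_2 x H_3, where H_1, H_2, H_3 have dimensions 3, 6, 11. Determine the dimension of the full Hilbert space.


dim(H_1 x H_2 x H_3) = 3 * 6 * 11
= 18 * 11
= 198

198


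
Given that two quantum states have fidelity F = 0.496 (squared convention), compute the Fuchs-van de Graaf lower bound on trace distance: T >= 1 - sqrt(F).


Fuchs-van de Graaf (squared-fidelity convention): 1 - sqrt(F) <= T <= sqrt(1 - F).
Lower bound: T >= 1 - sqrt(F)
sqrt(F) = sqrt(0.496) = 0.7043
T >= 1 - 0.7043
T >= 0.2957

0.2957


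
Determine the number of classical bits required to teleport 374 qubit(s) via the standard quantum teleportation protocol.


Quantum teleportation requires 2 classical bits per qubit teleported.
374 qubit(s) -> 2 * 374 = 748 classical bits

748


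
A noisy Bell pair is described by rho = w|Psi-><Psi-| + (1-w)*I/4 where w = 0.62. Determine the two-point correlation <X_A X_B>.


|Psi-> = (|01> - |10>)/sqrt(2)
For the pure Bell state, <X_A X_B> = -1 (Bell-state Pauli correlator).
The maximally-mixed part I/4 has tr(I/4 * P tensor P) = 0 for any traceless Pauli P.
So <X_A X_B>_rho = w * (-1) + (1 - w) * 0
= 0.62 * (-1)
= -0.6200

-0.6200


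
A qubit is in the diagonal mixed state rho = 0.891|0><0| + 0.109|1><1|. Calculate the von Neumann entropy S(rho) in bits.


S = -p*log2(p) - (1-p)*log2(1-p)
p = 0.8910, 1-p = 0.1090
= -0.8910 * log2(0.8910) - 0.1090 * log2(0.1090)
= -(-0.1484) - (-0.3485)
= 0.4969

0.4969


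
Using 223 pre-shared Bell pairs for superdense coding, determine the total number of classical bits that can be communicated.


Superdense coding allows 2 classical bits per shared entangled pair.
223 pair(s) -> 2 * 223 = 446 classical bits

446


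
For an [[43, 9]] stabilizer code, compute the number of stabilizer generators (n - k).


For an [[n,k]] stabilizer code:
Number of stabilizer generators = n - k
= 43 - 9
= 34

34


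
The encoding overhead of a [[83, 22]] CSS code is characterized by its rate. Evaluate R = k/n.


Code rate R = k/n
= 22/83
= 0.2651

0.2651


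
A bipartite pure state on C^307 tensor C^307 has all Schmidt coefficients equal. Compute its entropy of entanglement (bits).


For a maximally entangled state in d x d:
S = log2(d) = log2(307)
= 8.2621

8.2621


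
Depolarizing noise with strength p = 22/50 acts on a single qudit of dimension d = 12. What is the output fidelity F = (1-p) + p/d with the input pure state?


F = (1-p) + p/d
= (1 - 0.4400) + 0.4400/12
= 0.5600 + 0.0367
= 0.5967

0.5967


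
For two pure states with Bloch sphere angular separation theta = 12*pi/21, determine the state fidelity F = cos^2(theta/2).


For states separated by angle theta on Bloch sphere:
F = cos^2(theta/2)
theta = 12*pi/21 = 1.7952
theta/2 = 0.8976
cos(theta/2) = 0.6235
F = 0.3887

0.3887


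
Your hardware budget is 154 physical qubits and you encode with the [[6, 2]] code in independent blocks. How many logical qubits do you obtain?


Each code block uses 6 physical qubits for 2 logical qubit(s).
Number of complete blocks = floor(154 / 6) = 25
Logical qubits = 25 * 2
= 50

50


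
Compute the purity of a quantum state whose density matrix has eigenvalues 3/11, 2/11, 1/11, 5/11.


tr(rho^2) = sum of eigenvalues squared
= (3/11)^2 + (2/11)^2 + (1/11)^2 + (5/11)^2
= (9 + 4 + 1 + 25) / 121
= 39/121
= 0.3223

0.3223


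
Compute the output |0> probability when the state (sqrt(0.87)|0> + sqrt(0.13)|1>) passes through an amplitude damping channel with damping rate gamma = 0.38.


For amplitude damping with parameter gamma on state sqrt(a)|0> + sqrt(b)|1>:
alpha^2 = 0.87, beta^2 = 0.13
P(|0>) = alpha^2 + gamma * beta^2
= 0.87 + 0.38 * 0.13
= 0.87 + 0.0494
= 0.9194

0.9194


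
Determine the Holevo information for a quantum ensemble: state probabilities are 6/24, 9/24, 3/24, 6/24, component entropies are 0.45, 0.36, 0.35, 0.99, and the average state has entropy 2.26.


chi = S(rho) - sum_i p_i * S(rho_i)
Weighted entropy = 6/24 * 0.45 + 9/24 * 0.36 + 3/24 * 0.35 + 6/24 * 0.99
= 0.5388
chi = 2.26 - 0.5388
= 1.7212

1.7212


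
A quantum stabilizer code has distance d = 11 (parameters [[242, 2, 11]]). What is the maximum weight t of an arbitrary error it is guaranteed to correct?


Code parameters: [[242, 2, 11]], distance d = 11.
Number of correctable errors = floor((d-1)/2)
= floor((11 - 1)/2)
= floor(10/2)
= 5

5


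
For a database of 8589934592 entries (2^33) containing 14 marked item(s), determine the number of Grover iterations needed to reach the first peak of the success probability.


After j Grover iterations the success probability is P(j) = sin^2((2j+1)*theta), where sin(theta) = sqrt(k/N).
N = 2^33 = 8589934592, k = 14
sin(theta) = sqrt(k/N) = 4.037096117e-05
theta = arcsin(sqrt(k/N)) = 4.037096118e-05 rad
P(j) reaches its first maximum when (2j+1)*theta is as close as possible to pi/2, i.e. j = round(pi/(4*theta) - 1/2).
pi/(4*theta) - 1/2 = 19454.0322
(For comparison, the common estimate pi/4 * sqrt(N/k) = 19454.5322; the exact maximiser is used here.)
Optimal iterations = 19454

19454


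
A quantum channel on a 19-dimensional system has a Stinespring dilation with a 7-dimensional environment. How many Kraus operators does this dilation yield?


Tracing out the environment in an orthonormal basis {|i>_E} gives Kraus operators K_i = <i|_E U |0>_E.
Number of Kraus operators = dim(H_env) = d_env
= 7

7


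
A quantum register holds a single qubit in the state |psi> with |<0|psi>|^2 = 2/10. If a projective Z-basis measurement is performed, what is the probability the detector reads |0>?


|alpha|^2 = 2/10 = 0.2000
|beta|^2 = 1 - 2/10 = 8/10 = 0.8000
P(|0>) = |alpha|^2 = 0.2000

0.2000


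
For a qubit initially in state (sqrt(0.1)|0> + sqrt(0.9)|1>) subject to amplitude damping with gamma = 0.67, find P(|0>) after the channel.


For amplitude damping with parameter gamma on state sqrt(a)|0> + sqrt(b)|1>:
alpha^2 = 0.1, beta^2 = 0.9
P(|0>) = alpha^2 + gamma * beta^2
= 0.1 + 0.67 * 0.9
= 0.1 + 0.6030
= 0.7030

0.7030


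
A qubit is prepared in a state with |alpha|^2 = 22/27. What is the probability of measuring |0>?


|alpha|^2 = 22/27 = 0.8148
|beta|^2 = 1 - 22/27 = 5/27 = 0.1852
P(|0>) = |alpha|^2 = 0.8148

0.8148


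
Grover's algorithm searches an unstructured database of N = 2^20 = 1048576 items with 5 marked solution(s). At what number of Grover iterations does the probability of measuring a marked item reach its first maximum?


After j Grover iterations the success probability is P(j) = sin^2((2j+1)*theta), where sin(theta) = sqrt(k/N).
N = 2^20 = 1048576, k = 5
sin(theta) = sqrt(k/N) = 0.002183660134
theta = arcsin(sqrt(k/N)) = 0.00218366187 rad
P(j) reaches its first maximum when (2j+1)*theta is as close as possible to pi/2, i.e. j = round(pi/(4*theta) - 1/2).
pi/(4*theta) - 1/2 = 359.1702
(For comparison, the common estimate pi/4 * sqrt(N/k) = 359.6705; the exact maximiser is used here.)
Optimal iterations = 359

359


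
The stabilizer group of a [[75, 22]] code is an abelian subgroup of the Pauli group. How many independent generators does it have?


For an [[n,k]] stabilizer code:
Number of stabilizer generators = n - k
= 75 - 22
= 53

53


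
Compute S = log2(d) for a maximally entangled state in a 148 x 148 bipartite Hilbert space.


For a maximally entangled state in d x d:
S = log2(d) = log2(148)
= 7.2095

7.2095


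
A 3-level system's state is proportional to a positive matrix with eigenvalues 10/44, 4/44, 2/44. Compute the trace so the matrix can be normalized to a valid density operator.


tr(M) = sum of eigenvalues
= 10/44 + 4/44 + 2/44
= 16/44
= 0.3636

0.3636


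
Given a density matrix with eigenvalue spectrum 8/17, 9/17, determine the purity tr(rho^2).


tr(rho^2) = sum of eigenvalues squared
= (8/17)^2 + (9/17)^2
= (64 + 81) / 289
= 145/289
= 0.5017

0.5017


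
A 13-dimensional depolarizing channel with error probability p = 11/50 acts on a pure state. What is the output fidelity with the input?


F = (1-p) + p/d
= (1 - 0.2200) + 0.2200/13
= 0.7800 + 0.0169
= 0.7969

0.7969


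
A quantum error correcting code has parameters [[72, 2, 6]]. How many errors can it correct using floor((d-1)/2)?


Code parameters: [[72, 2, 6]], distance d = 6.
Number of correctable errors = floor((d-1)/2)
= floor((6 - 1)/2)
= floor(5/2)
= 2

2


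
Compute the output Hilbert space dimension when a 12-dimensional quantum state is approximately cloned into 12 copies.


Output space = H^(tensor 12) where dim(H) = 12
dim = 12^12
= 144 (after 2 factors)
= 1728 (after 3 factors)
= 20736 (after 4 factors)
= 248832 (after 5 factors)
= 2985984 (after 6 factors)
= 35831808 (after 7 factors)
= 429981696 (after 8 factors)
= 5159780352 (after 9 factors)
= 61917364224 (after 10 factors)
= 743008370688 (after 11 factors)
= 8916100448256 (after 12 factors)
= 8916100448256

8916100448256


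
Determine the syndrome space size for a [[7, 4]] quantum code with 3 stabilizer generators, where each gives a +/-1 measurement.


Each stabilizer generator gives a binary (+1 or -1) measurement outcome.
With 3 independent generators:
Total syndromes = 2^3
= 8

8


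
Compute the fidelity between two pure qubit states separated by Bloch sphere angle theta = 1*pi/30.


For states separated by angle theta on Bloch sphere:
F = cos^2(theta/2)
theta = 1*pi/30 = 0.1047
theta/2 = 0.0524
cos(theta/2) = 0.9986
F = 0.9973

0.9973


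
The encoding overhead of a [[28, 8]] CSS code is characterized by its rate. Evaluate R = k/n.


Code rate R = k/n
= 8/28
= 0.2857

0.2857


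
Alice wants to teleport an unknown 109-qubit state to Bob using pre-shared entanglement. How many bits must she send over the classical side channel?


Quantum teleportation requires 2 classical bits per qubit teleported.
109 qubit(s) -> 2 * 109 = 218 classical bits

218


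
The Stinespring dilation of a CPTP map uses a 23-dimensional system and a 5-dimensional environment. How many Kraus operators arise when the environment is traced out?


Tracing out the environment in an orthonormal basis {|i>_E} gives Kraus operators K_i = <i|_E U |0>_E.
Number of Kraus operators = dim(H_env) = d_env
= 5

5


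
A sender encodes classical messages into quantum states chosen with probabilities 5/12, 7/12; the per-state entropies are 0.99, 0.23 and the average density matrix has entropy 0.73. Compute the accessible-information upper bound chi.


chi = S(rho) - sum_i p_i * S(rho_i)
Weighted entropy = 5/12 * 0.99 + 7/12 * 0.23
= 0.5467
chi = 0.73 - 0.5467
= 0.1833

0.1833


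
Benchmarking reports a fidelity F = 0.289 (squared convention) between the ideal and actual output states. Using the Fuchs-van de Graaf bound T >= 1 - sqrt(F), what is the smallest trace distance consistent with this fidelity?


Fuchs-van de Graaf (squared-fidelity convention): 1 - sqrt(F) <= T <= sqrt(1 - F).
Lower bound: T >= 1 - sqrt(F)
sqrt(F) = sqrt(0.289) = 0.5376
T >= 1 - 0.5376
T >= 0.4624

0.4624


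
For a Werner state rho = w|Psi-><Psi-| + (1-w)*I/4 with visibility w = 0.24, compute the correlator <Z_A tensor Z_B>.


|Psi-> = (|01> - |10>)/sqrt(2)
For the pure Bell state, <Z_A Z_B> = -1 (Bell-state Pauli correlator).
The maximally-mixed part I/4 has tr(I/4 * P tensor P) = 0 for any traceless Pauli P.
So <Z_A Z_B>_rho = w * (-1) + (1 - w) * 0
= 0.24 * (-1)
= -0.2400

-0.2400


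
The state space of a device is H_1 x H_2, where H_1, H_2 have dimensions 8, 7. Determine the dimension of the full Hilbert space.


dim(H_1 x H_2) = 8 * 7
= 56

56


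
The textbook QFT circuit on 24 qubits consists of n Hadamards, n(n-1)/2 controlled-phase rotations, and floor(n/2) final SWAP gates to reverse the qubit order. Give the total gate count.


Hadamard gates: 24
Controlled rotations: n*(n-1)/2 = 24*23/2 = 276
SWAP gates: floor(n/2) = floor(24/2) = 12
Total = 24 + 276 + 12
= 312

312


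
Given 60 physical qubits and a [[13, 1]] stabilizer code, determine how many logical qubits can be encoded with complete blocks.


Each code block uses 13 physical qubits for 1 logical qubit(s).
Number of complete blocks = floor(60 / 13) = 4
Logical qubits = 4 * 1
= 4

4


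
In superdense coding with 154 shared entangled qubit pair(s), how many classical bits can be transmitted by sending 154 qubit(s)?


Superdense coding allows 2 classical bits per shared entangled pair.
154 pair(s) -> 2 * 154 = 308 classical bits

308


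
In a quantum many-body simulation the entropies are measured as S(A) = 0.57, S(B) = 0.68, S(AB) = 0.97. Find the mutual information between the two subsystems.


I(A:B) = S(A) + S(B) - S(AB)
= 0.57 + 0.68 - 0.97
= 0.2800

0.2800


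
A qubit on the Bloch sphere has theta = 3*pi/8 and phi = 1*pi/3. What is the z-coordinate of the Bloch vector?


theta = 1.1781, phi = 1.0472
r_z = cos(theta) = 0.3827

0.3827


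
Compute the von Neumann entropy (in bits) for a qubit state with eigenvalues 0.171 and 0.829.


S = -p*log2(p) - (1-p)*log2(1-p)
p = 0.1710, 1-p = 0.8290
= -0.1710 * log2(0.1710) - 0.8290 * log2(0.8290)
= -(-0.4357) - (-0.2243)
= 0.6600

0.6600


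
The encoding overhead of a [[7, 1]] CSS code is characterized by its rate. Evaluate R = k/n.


Code rate R = k/n
= 1/7
= 0.1429

0.1429


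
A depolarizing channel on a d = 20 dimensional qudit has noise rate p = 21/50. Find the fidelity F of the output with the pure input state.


F = (1-p) + p/d
= (1 - 0.4200) + 0.4200/20
= 0.5800 + 0.0210
= 0.6010

0.6010


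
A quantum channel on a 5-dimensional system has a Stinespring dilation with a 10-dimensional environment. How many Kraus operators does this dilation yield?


Tracing out the environment in an orthonormal basis {|i>_E} gives Kraus operators K_i = <i|_E U |0>_E.
Number of Kraus operators = dim(H_env) = d_env
= 10

10


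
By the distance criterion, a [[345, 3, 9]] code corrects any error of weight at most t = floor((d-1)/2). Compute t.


Code parameters: [[345, 3, 9]], distance d = 9.
Number of correctable errors = floor((d-1)/2)
= floor((9 - 1)/2)
= floor(8/2)
= 4

4


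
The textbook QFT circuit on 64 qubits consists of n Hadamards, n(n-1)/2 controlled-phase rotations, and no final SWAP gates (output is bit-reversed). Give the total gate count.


Hadamard gates: 64
Controlled rotations: n*(n-1)/2 = 64*63/2 = 2016
SWAP gates: 0 (omitted)
Total = 64 + 2016
= 2080

2080


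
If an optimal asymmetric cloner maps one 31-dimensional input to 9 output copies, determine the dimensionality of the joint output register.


Output space = H^(tensor 9) where dim(H) = 31
dim = 31^9
= 961 (after 2 factors)
= 29791 (after 3 factors)
= 923521 (after 4 factors)
= 28629151 (after 5 factors)
= 887503681 (after 6 factors)
= 27512614111 (after 7 factors)
= 852891037441 (after 8 factors)
= 26439622160671 (after 9 factors)
= 26439622160671

26439622160671


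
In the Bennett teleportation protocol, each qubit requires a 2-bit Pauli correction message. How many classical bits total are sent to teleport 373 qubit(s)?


Quantum teleportation requires 2 classical bits per qubit teleported.
373 qubit(s) -> 2 * 373 = 746 classical bits

746


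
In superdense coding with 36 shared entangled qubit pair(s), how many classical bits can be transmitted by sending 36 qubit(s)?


Superdense coding allows 2 classical bits per shared entangled pair.
36 pair(s) -> 2 * 36 = 72 classical bits

72


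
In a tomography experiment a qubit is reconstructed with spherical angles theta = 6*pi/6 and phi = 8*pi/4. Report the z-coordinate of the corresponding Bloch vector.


theta = 3.1416, phi = 6.2832
r_z = cos(theta) = -1.0000

-1.0000


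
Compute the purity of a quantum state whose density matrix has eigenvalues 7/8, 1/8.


tr(rho^2) = sum of eigenvalues squared
= (7/8)^2 + (1/8)^2
= (49 + 1) / 64
= 50/64
= 0.7812

0.7812


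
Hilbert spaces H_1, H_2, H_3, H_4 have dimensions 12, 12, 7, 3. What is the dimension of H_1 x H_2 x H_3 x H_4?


dim(H_1 x H_2 x H_3 x H_4) = 12 * 12 * 7 * 3
= 144 * 7 * 3
= 1008 * 3
= 3024

3024


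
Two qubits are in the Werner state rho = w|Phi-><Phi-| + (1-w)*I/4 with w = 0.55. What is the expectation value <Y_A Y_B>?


|Phi-> = (|00> - |11>)/sqrt(2)
For the pure Bell state, <Y_A Y_B> = +1 (Bell-state Pauli correlator).
The maximally-mixed part I/4 has tr(I/4 * P tensor P) = 0 for any traceless Pauli P.
So <Y_A Y_B>_rho = w * (+1) + (1 - w) * 0
= 0.55 * (+1)
= 0.5500

0.5500


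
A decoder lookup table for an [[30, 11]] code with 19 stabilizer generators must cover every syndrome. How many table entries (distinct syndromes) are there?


Each stabilizer generator gives a binary (+1 or -1) measurement outcome.
With 19 independent generators:
Total syndromes = 2^19
= 524288

524288


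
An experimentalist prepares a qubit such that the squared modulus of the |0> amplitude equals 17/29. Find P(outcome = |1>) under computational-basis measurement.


|alpha|^2 = 17/29 = 0.5862
|beta|^2 = 1 - 17/29 = 12/29 = 0.4138
P(|1>) = |beta|^2 = 0.4138

0.4138


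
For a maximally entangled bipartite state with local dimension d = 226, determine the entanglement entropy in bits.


For a maximally entangled state in d x d:
S = log2(d) = log2(226)
= 7.8202

7.8202


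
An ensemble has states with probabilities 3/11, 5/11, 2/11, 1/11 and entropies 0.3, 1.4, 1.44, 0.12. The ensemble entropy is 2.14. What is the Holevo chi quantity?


chi = S(rho) - sum_i p_i * S(rho_i)
Weighted entropy = 3/11 * 0.3 + 5/11 * 1.4 + 2/11 * 1.44 + 1/11 * 0.12
= 0.9909
chi = 2.14 - 0.9909
= 1.1491

1.1491


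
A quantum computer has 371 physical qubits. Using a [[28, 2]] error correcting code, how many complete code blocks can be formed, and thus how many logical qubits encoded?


Each code block uses 28 physical qubits for 2 logical qubit(s).
Number of complete blocks = floor(371 / 28) = 13
Logical qubits = 13 * 2
= 26

26


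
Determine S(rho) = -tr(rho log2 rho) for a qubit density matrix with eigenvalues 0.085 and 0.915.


S = -p*log2(p) - (1-p)*log2(1-p)
p = 0.0850, 1-p = 0.9150
= -0.0850 * log2(0.0850) - 0.9150 * log2(0.9150)
= -(-0.3023) - (-0.1173)
= 0.4196

0.4196


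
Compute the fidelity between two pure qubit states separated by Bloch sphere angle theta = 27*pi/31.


For states separated by angle theta on Bloch sphere:
F = cos^2(theta/2)
theta = 27*pi/31 = 2.7362
theta/2 = 1.3681
cos(theta/2) = 0.2013
F = 0.0405

0.0405


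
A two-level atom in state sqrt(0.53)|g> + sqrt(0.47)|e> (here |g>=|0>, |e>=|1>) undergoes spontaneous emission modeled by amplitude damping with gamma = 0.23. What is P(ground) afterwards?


For amplitude damping with parameter gamma on state sqrt(a)|0> + sqrt(b)|1>:
alpha^2 = 0.53, beta^2 = 0.47
P(|0>) = alpha^2 + gamma * beta^2
= 0.53 + 0.23 * 0.47
= 0.53 + 0.1081
= 0.6381

0.6381


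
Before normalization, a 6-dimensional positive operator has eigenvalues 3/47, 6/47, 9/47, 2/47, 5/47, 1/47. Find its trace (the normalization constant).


tr(M) = sum of eigenvalues
= 3/47 + 6/47 + 9/47 + 2/47 + 5/47 + 1/47
= 26/47
= 0.5532

0.5532


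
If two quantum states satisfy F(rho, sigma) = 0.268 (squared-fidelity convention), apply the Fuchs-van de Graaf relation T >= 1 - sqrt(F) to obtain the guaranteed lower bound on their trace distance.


Fuchs-van de Graaf (squared-fidelity convention): 1 - sqrt(F) <= T <= sqrt(1 - F).
Lower bound: T >= 1 - sqrt(F)
sqrt(F) = sqrt(0.268) = 0.5177
T >= 1 - 0.5177
T >= 0.4823

0.4823


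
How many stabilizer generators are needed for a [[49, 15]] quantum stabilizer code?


For an [[n,k]] stabilizer code:
Number of stabilizer generators = n - k
= 49 - 15
= 34

34


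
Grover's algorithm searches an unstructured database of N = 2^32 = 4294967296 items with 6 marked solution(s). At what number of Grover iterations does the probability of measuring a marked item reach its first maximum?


After j Grover iterations the success probability is P(j) = sin^2((2j+1)*theta), where sin(theta) = sqrt(k/N).
N = 2^32 = 4294967296, k = 6
sin(theta) = sqrt(k/N) = 3.73762473e-05
theta = arcsin(sqrt(k/N)) = 3.73762473e-05 rad
P(j) reaches its first maximum when (2j+1)*theta is as close as possible to pi/2, i.e. j = round(pi/(4*theta) - 1/2).
pi/(4*theta) - 1/2 = 21012.7964
(For comparison, the common estimate pi/4 * sqrt(N/k) = 21013.2964; the exact maximiser is used here.)
Optimal iterations = 21013

21013


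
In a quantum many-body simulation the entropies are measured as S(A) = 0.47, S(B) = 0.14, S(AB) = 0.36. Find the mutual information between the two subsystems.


I(A:B) = S(A) + S(B) - S(AB)
= 0.47 + 0.14 - 0.36
= 0.2500

0.2500


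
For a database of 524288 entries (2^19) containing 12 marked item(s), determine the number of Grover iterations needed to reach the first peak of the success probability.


After j Grover iterations the success probability is P(j) = sin^2((2j+1)*theta), where sin(theta) = sqrt(k/N).
N = 2^19 = 524288, k = 12
sin(theta) = sqrt(k/N) = 0.004784159654
theta = arcsin(sqrt(k/N)) = 0.004784177904 rad
P(j) reaches its first maximum when (2j+1)*theta is as close as possible to pi/2, i.e. j = round(pi/(4*theta) - 1/2).
pi/(4*theta) - 1/2 = 163.6658
(For comparison, the common estimate pi/4 * sqrt(N/k) = 164.1664; the exact maximiser is used here.)
Optimal iterations = 164

164


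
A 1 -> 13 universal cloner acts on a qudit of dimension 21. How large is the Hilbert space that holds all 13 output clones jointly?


Output space = H^(tensor 13) where dim(H) = 21
dim = 21^13
= 441 (after 2 factors)
= 9261 (after 3 factors)
= 194481 (after 4 factors)
= 4084101 (after 5 factors)
= 85766121 (after 6 factors)
= 1801088541 (after 7 factors)
= 37822859361 (after 8 factors)
= 794280046581 (after 9 factors)
= 16679880978201 (after 10 factors)
= 350277500542221 (after 11 factors)
= 7355827511386641 (after 12 factors)
= 154472377739119461 (after 13 factors)
= 154472377739119461

154472377739119461


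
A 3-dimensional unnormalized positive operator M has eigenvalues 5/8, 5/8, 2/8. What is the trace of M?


tr(M) = sum of eigenvalues
= 5/8 + 5/8 + 2/8
= 12/8
= 1.5000

1.5000


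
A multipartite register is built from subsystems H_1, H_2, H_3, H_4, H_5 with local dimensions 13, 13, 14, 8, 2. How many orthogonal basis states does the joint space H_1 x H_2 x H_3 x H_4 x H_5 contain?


dim(H_1 x H_2 x H_3 x H_4 x H_5) = 13 * 13 * 14 * 8 * 2
= 169 * 14 * 8 * 2
= 2366 * 8 * 2
= 18928 * 2
= 37856

37856


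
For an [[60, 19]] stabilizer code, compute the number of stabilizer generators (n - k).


For an [[n,k]] stabilizer code:
Number of stabilizer generators = n - k
= 60 - 19
= 41

41


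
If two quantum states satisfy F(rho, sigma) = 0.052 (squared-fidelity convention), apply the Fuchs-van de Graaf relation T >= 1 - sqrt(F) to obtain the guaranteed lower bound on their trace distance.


Fuchs-van de Graaf (squared-fidelity convention): 1 - sqrt(F) <= T <= sqrt(1 - F).
Lower bound: T >= 1 - sqrt(F)
sqrt(F) = sqrt(0.052) = 0.2280
T >= 1 - 0.2280
T >= 0.7720

0.7720


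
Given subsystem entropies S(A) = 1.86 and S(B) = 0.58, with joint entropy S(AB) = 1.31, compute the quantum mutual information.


I(A:B) = S(A) + S(B) - S(AB)
= 1.86 + 0.58 - 1.31
= 1.1300

1.1300


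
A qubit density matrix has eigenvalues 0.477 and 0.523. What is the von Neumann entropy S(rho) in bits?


S = -p*log2(p) - (1-p)*log2(1-p)
p = 0.4770, 1-p = 0.5230
= -0.4770 * log2(0.4770) - 0.5230 * log2(0.5230)
= -(-0.5094) - (-0.4891)
= 0.9985

0.9985


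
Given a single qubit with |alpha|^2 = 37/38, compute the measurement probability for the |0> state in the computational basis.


|alpha|^2 = 37/38 = 0.9737
|beta|^2 = 1 - 37/38 = 1/38 = 0.0263
P(|0>) = |alpha|^2 = 0.9737

0.9737


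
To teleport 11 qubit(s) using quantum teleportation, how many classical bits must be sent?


Quantum teleportation requires 2 classical bits per qubit teleported.
11 qubit(s) -> 2 * 11 = 22 classical bits

22


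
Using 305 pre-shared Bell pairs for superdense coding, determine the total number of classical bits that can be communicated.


Superdense coding allows 2 classical bits per shared entangled pair.
305 pair(s) -> 2 * 305 = 610 classical bits

610


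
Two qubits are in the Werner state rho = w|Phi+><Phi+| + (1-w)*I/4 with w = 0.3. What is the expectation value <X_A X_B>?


|Phi+> = (|00> + |11>)/sqrt(2)
For the pure Bell state, <X_A X_B> = +1 (Bell-state Pauli correlator).
The maximally-mixed part I/4 has tr(I/4 * P tensor P) = 0 for any traceless Pauli P.
So <X_A X_B>_rho = w * (+1) + (1 - w) * 0
= 0.3 * (+1)
= 0.3000

0.3000


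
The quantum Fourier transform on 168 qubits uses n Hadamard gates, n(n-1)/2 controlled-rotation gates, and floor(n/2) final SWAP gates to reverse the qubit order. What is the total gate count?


Hadamard gates: 168
Controlled rotations: n*(n-1)/2 = 168*167/2 = 14028
SWAP gates: floor(n/2) = floor(168/2) = 84
Total = 168 + 14028 + 84
= 14280

14280


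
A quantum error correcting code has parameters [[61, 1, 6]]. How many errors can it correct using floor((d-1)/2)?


Code parameters: [[61, 1, 6]], distance d = 6.
Number of correctable errors = floor((d-1)/2)
= floor((6 - 1)/2)
= floor(5/2)
= 2

2


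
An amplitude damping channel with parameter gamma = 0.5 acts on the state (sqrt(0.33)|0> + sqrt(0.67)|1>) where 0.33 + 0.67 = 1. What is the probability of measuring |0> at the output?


For amplitude damping with parameter gamma on state sqrt(a)|0> + sqrt(b)|1>:
alpha^2 = 0.33, beta^2 = 0.67
P(|0>) = alpha^2 + gamma * beta^2
= 0.33 + 0.5 * 0.67
= 0.33 + 0.3350
= 0.6650

0.6650


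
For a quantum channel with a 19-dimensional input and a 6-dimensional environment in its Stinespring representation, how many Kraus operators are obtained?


Tracing out the environment in an orthonormal basis {|i>_E} gives Kraus operators K_i = <i|_E U |0>_E.
Number of Kraus operators = dim(H_env) = d_env
= 6

6


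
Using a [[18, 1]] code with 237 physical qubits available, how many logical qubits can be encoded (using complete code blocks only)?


Each code block uses 18 physical qubits for 1 logical qubit(s).
Number of complete blocks = floor(237 / 18) = 13
Logical qubits = 13 * 1
= 13

13


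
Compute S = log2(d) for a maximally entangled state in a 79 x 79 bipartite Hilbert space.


For a maximally entangled state in d x d:
S = log2(d) = log2(79)
= 6.3038

6.3038


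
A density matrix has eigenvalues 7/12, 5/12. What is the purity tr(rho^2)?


tr(rho^2) = sum of eigenvalues squared
= (7/12)^2 + (5/12)^2
= (49 + 25) / 144
= 74/144
= 0.5139

0.5139


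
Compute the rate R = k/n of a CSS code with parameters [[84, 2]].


Code rate R = k/n
= 2/84
= 0.0238

0.0238


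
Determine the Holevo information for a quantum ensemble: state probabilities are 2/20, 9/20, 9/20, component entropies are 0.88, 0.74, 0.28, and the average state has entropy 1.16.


chi = S(rho) - sum_i p_i * S(rho_i)
Weighted entropy = 2/20 * 0.88 + 9/20 * 0.74 + 9/20 * 0.28
= 0.5470
chi = 1.16 - 0.5470
= 0.6130

0.6130


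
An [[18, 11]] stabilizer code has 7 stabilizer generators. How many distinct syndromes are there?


Each stabilizer generator gives a binary (+1 or -1) measurement outcome.
With 7 independent generators:
Total syndromes = 2^7
= 128

128


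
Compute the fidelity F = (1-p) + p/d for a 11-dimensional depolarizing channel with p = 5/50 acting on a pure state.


F = (1-p) + p/d
= (1 - 0.1000) + 0.1000/11
= 0.9000 + 0.0091
= 0.9091

0.9091


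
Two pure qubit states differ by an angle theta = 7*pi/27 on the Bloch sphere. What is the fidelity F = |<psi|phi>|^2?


For states separated by angle theta on Bloch sphere:
F = cos^2(theta/2)
theta = 7*pi/27 = 0.8145
theta/2 = 0.4072
cos(theta/2) = 0.9182
F = 0.8431

0.8431


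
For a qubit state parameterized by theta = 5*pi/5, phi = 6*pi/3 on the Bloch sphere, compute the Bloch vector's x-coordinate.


theta = 3.1416, phi = 6.2832
r_x = sin(theta)*cos(phi) = 0.0000 * 1.0000
r_x = 0.0000

0.0000


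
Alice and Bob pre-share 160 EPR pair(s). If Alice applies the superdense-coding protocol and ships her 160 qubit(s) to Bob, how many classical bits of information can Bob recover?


Superdense coding allows 2 classical bits per shared entangled pair.
160 pair(s) -> 2 * 160 = 320 classical bits

320


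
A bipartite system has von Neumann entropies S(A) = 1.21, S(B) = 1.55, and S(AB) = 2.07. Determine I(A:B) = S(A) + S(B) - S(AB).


I(A:B) = S(A) + S(B) - S(AB)
= 1.21 + 1.55 - 2.07
= 0.6900

0.6900


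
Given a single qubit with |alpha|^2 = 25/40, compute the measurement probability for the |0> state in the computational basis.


|alpha|^2 = 25/40 = 0.6250
|beta|^2 = 1 - 25/40 = 15/40 = 0.3750
P(|0>) = |alpha|^2 = 0.6250

0.6250


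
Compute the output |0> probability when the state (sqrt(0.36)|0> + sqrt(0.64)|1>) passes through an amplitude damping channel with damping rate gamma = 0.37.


For amplitude damping with parameter gamma on state sqrt(a)|0> + sqrt(b)|1>:
alpha^2 = 0.36, beta^2 = 0.64
P(|0>) = alpha^2 + gamma * beta^2
= 0.36 + 0.37 * 0.64
= 0.36 + 0.2368
= 0.5968

0.5968
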